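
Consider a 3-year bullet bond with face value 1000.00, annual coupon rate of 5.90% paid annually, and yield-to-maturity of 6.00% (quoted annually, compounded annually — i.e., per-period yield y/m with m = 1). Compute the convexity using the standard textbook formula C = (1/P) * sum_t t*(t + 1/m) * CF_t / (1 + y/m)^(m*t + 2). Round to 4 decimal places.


Coupon per period c = face * coupon_rate / m = 59.000000
Periods per year m = 1; per-period yield y/m = 0.060000
Number of cashflows N = 3
Cashflows (t years, CF_t, discount factor 1/(1+y/m)^(m*t), PV):
  t = 1.0000: CF_t = 59.000000, DF = 0.943396, PV = 55.660377
  t = 2.0000: CF_t = 59.000000, DF = 0.889996, PV = 52.509790
  t = 3.0000: CF_t = 1059.000000, DF = 0.839619, PV = 889.156821
Price P = sum_t PV_t = 997.326988
Convexity numerator sum_t t*(t + 1/m) * CF_t / (1+y/m)^(m*t + 2):
  t = 1.0000: term = 99.075075
  t = 2.0000: term = 280.401157
  t = 3.0000: term = 9496.156861
Convexity = (1/P) * sum = 9875.633093 / 997.326988 = 9.902102

Answer: Convexity = 9.9021


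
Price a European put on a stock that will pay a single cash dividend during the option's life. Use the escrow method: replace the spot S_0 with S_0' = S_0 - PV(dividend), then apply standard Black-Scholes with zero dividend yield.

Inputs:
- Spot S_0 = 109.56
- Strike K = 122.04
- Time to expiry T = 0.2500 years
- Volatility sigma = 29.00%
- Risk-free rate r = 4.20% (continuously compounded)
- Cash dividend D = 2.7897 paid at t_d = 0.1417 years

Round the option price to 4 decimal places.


PV(D) = D * exp(-r * t_d) = 2.7897 * 0.99406627 = 2.77314669
S_0' = S_0 - PV(D) = 109.5600 - 2.77314669 = 106.78685331
d1 = (ln(S_0'/K) + (r + sigma^2/2)*T) / (sigma*sqrt(T)) = -0.77587267
d2 = d1 - sigma*sqrt(T) = -0.92087267
exp(-rT) = 0.98955493
N(-d1) = 0.78108791; N(-d2) = 0.82144155
P = K * exp(-rT) * N(-d2) - S_0' * N(-d1) = 122.0400 * 0.98955493 * 0.82144155 - 106.78685331 * 0.78108791 = 15.7917

Answer: Price = 15.7917


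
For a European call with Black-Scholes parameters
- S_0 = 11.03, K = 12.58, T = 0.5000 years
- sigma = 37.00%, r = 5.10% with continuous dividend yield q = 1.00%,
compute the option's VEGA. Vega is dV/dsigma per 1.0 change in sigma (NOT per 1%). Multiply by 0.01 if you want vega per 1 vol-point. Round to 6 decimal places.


Answer: Vega = 2.965549

Derivation:
d1 = -0.2934088677; d2 = -0.5550383767
phi(d1) = 0.3821343942; exp(-qT) = 0.9950124792; exp(-rT) = 0.9748223790
Vega = S * exp(-qT) * phi(d1) * sqrt(T) = 11.0300 * 0.9950124792 * 0.3821343942 * 0.7071067812 = 2.965549


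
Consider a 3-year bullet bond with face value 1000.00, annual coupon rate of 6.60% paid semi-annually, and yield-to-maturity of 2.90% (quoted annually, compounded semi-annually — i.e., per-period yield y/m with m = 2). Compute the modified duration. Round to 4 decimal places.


Answer: Modified duration = 2.7437

Derivation:
Coupon per period c = face * coupon_rate / m = 33.000000
Periods per year m = 2; per-period yield y/m = 0.014500
Number of cashflows N = 6
Cashflows (t years, CF_t, discount factor 1/(1+y/m)^(m*t), PV):
  t = 0.5000: CF_t = 33.000000, DF = 0.985707, PV = 32.528339
  t = 1.0000: CF_t = 33.000000, DF = 0.971619, PV = 32.063420
  t = 1.5000: CF_t = 33.000000, DF = 0.957732, PV = 31.605145
  t = 2.0000: CF_t = 33.000000, DF = 0.944043, PV = 31.153420
  t = 2.5000: CF_t = 33.000000, DF = 0.930550, PV = 30.708152
  t = 3.0000: CF_t = 1033.000000, DF = 0.917250, PV = 947.519188
Price P = sum_t PV_t = 1105.577663
First compute Macaulay numerator sum_t t * PV_t:
  t * PV_t at t = 0.5000: 16.264170
  t * PV_t at t = 1.0000: 32.063420
  t * PV_t at t = 1.5000: 47.407717
  t * PV_t at t = 2.0000: 62.306841
  t * PV_t at t = 2.5000: 76.770380
  t * PV_t at t = 3.0000: 2842.557563
Macaulay duration D = 3077.370090 / 1105.577663 = 2.783495
Modified duration = D / (1 + y/m) = 2.783495 / (1 + 0.014500) = 2.743711


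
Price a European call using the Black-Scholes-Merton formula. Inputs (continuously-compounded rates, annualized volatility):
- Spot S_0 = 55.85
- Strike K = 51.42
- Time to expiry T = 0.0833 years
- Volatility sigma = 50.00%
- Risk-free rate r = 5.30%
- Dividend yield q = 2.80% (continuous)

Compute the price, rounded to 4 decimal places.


d1 = (ln(S/K) + (r - q + 0.5*sigma^2) * T) / (sigma * sqrt(T)) = 0.65926258
d2 = d1 - sigma * sqrt(T) = 0.51495388
exp(-rT) = 0.99559483; exp(-qT) = 0.99767032
C = S_0 * exp(-qT) * N(d1) - K * exp(-rT) * N(d2)
N(d1) = 0.74513642; N(d2) = 0.69670738
C = 55.8500 * 0.99767032 * 0.74513642 - 51.4200 * 0.99559483 * 0.69670738 = 5.8520

Answer: Price = 5.8520


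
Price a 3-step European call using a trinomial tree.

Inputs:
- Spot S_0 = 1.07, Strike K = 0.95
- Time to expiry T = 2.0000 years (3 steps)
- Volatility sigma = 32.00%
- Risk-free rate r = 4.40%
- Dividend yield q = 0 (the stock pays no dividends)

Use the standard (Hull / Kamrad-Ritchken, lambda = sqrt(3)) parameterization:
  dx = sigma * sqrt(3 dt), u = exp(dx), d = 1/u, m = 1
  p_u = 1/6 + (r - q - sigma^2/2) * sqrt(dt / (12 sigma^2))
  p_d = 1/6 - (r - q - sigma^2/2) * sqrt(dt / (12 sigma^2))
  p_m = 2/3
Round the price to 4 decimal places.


dt = T/N = 0.666667; dx = sigma*sqrt(3*dt) = 0.452548
u = exp(dx) = 1.572314; d = 1/u = 0.636005
p_u = 0.161363, p_m = 0.666667, p_d = 0.171970
Discount per step: exp(-r*dt) = 0.971093
Stock lattice S(k, j) with j the centered position index:
  k=0: S(0,+0) = 1.0700
  k=1: S(1,-1) = 0.6805; S(1,+0) = 1.0700; S(1,+1) = 1.6824
  k=2: S(2,-2) = 0.4328; S(2,-1) = 0.6805; S(2,+0) = 1.0700; S(2,+1) = 1.6824; S(2,+2) = 2.6452
  k=3: S(3,-3) = 0.2753; S(3,-2) = 0.4328; S(3,-1) = 0.6805; S(3,+0) = 1.0700; S(3,+1) = 1.6824; S(3,+2) = 2.6452; S(3,+3) = 4.1591
Terminal payoffs V(N, j) = max(S_T - K, 0):
  V(3,-3) = 0.000000; V(3,-2) = 0.000000; V(3,-1) = 0.000000; V(3,+0) = 0.120000; V(3,+1) = 0.732376; V(3,+2) = 1.695223; V(3,+3) = 3.209121
Backward induction: V(k, j) = exp(-r*dt) * [p_u * V(k+1, j+1) + p_m * V(k+1, j) + p_d * V(k+1, j-1)]
  V(2,-2) = exp(-r*dt) * [p_u*0.000000 + p_m*0.000000 + p_d*0.000000] = 0.000000
  V(2,-1) = exp(-r*dt) * [p_u*0.120000 + p_m*0.000000 + p_d*0.000000] = 0.018804
  V(2,+0) = exp(-r*dt) * [p_u*0.732376 + p_m*0.120000 + p_d*0.000000] = 0.192450
  V(2,+1) = exp(-r*dt) * [p_u*1.695223 + p_m*0.732376 + p_d*0.120000] = 0.759816
  V(2,+2) = exp(-r*dt) * [p_u*3.209121 + p_m*1.695223 + p_d*0.732376] = 1.722650
  V(1,-1) = exp(-r*dt) * [p_u*0.192450 + p_m*0.018804 + p_d*0.000000] = 0.042330
  V(1,+0) = exp(-r*dt) * [p_u*0.759816 + p_m*0.192450 + p_d*0.018804] = 0.246794
  V(1,+1) = exp(-r*dt) * [p_u*1.722650 + p_m*0.759816 + p_d*0.192450] = 0.793977
  V(0,+0) = exp(-r*dt) * [p_u*0.793977 + p_m*0.246794 + p_d*0.042330] = 0.291257

Answer: Price = V(0,0) = 0.2913


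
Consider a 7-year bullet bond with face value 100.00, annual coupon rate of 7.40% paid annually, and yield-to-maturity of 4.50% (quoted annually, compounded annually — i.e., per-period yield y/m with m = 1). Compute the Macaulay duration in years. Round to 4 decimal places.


Coupon per period c = face * coupon_rate / m = 7.400000
Periods per year m = 1; per-period yield y/m = 0.045000
Number of cashflows N = 7
Cashflows (t years, CF_t, discount factor 1/(1+y/m)^(m*t), PV):
  t = 1.0000: CF_t = 7.400000, DF = 0.956938, PV = 7.081340
  t = 2.0000: CF_t = 7.400000, DF = 0.915730, PV = 6.776402
  t = 3.0000: CF_t = 7.400000, DF = 0.876297, PV = 6.484595
  t = 4.0000: CF_t = 7.400000, DF = 0.838561, PV = 6.205354
  t = 5.0000: CF_t = 7.400000, DF = 0.802451, PV = 5.938138
  t = 6.0000: CF_t = 7.400000, DF = 0.767896, PV = 5.682428
  t = 7.0000: CF_t = 107.400000, DF = 0.734828, PV = 78.920576
Price P = sum_t PV_t = 117.088833
Macaulay numerator sum_t t * PV_t:
  t * PV_t at t = 1.0000: 7.081340
  t * PV_t at t = 2.0000: 13.552803
  t * PV_t at t = 3.0000: 19.453785
  t * PV_t at t = 4.0000: 24.821416
  t * PV_t at t = 5.0000: 29.690689
  t * PV_t at t = 6.0000: 34.094571
  t * PV_t at t = 7.0000: 552.444034
Macaulay duration D = (sum_t t * PV_t) / P = 681.138637 / 117.088833 = 5.817281

Answer: Macaulay duration = 5.8173 years


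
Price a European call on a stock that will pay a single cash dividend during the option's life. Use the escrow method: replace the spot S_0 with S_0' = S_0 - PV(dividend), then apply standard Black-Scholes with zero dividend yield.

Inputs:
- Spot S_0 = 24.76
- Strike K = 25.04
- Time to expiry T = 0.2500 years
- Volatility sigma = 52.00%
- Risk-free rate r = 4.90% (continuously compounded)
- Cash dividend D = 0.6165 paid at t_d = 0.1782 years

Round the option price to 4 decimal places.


Answer: Price = 2.2457

Derivation:
PV(D) = D * exp(-r * t_d) = 0.6165 * 0.99130621 = 0.61114028
S_0' = S_0 - PV(D) = 24.7600 - 0.61114028 = 24.14885972
d1 = (ln(S_0'/K) + (r + sigma^2/2)*T) / (sigma*sqrt(T)) = 0.03774083
d2 = d1 - sigma*sqrt(T) = -0.22225917
exp(-rT) = 0.98782473
N(d1) = 0.51505284; N(d2) = 0.41205607
C = S_0' * N(d1) - K * exp(-rT) * N(d2) = 24.14885972 * 0.51505284 - 25.0400 * 0.98782473 * 0.41205607 = 2.2457


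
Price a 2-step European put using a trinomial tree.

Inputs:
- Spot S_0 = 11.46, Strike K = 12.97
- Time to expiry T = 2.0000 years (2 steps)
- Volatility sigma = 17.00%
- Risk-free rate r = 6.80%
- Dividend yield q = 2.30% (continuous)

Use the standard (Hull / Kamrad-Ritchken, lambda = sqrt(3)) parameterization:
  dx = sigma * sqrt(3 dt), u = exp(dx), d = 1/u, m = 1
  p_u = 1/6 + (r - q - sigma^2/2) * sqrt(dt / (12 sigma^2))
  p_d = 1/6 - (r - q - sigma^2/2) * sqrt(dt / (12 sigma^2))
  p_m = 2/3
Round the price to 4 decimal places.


dt = T/N = 1.000000; dx = sigma*sqrt(3*dt) = 0.294449
u = exp(dx) = 1.342386; d = 1/u = 0.744942
p_u = 0.218543, p_m = 0.666667, p_d = 0.114790
Discount per step: exp(-r*dt) = 0.934260
Stock lattice S(k, j) with j the centered position index:
  k=0: S(0,+0) = 11.4600
  k=1: S(1,-1) = 8.5370; S(1,+0) = 11.4600; S(1,+1) = 15.3837
  k=2: S(2,-2) = 6.3596; S(2,-1) = 8.5370; S(2,+0) = 11.4600; S(2,+1) = 15.3837; S(2,+2) = 20.6509
Terminal payoffs V(N, j) = max(K - S_T, 0):
  V(2,-2) = 6.610400; V(2,-1) = 4.432962; V(2,+0) = 1.510000; V(2,+1) = 0.000000; V(2,+2) = 0.000000
Backward induction: V(k, j) = exp(-r*dt) * [p_u * V(k+1, j+1) + p_m * V(k+1, j) + p_d * V(k+1, j-1)]
  V(1,-1) = exp(-r*dt) * [p_u*1.510000 + p_m*4.432962 + p_d*6.610400] = 3.778258
  V(1,+0) = exp(-r*dt) * [p_u*0.000000 + p_m*1.510000 + p_d*4.432962] = 1.415897
  V(1,+1) = exp(-r*dt) * [p_u*0.000000 + p_m*0.000000 + p_d*1.510000] = 0.161938
  V(0,+0) = exp(-r*dt) * [p_u*0.161938 + p_m*1.415897 + p_d*3.778258] = 1.320136

Answer: Price = V(0,0) = 1.3201


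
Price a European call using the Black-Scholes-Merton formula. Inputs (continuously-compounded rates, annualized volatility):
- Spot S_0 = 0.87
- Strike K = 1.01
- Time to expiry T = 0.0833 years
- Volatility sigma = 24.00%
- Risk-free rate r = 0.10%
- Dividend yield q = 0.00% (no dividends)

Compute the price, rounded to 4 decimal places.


Answer: Price = 0.0004

Derivation:
d1 = (ln(S/K) + (r - q + 0.5*sigma^2) * T) / (sigma * sqrt(T)) = -2.11828967
d2 = d1 - sigma * sqrt(T) = -2.18755784
exp(-rT) = 0.99991670; exp(-qT) = 1.00000000
C = S_0 * exp(-qT) * N(d1) - K * exp(-rT) * N(d2)
N(d1) = 0.01707527; N(d2) = 0.01435091
C = 0.8700 * 1.00000000 * 0.01707527 - 1.0100 * 0.99991670 * 0.01435091 = 0.0004


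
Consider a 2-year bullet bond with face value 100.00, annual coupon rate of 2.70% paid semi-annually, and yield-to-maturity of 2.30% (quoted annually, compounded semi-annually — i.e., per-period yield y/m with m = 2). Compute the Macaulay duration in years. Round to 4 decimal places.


Coupon per period c = face * coupon_rate / m = 1.350000
Periods per year m = 2; per-period yield y/m = 0.011500
Number of cashflows N = 4
Cashflows (t years, CF_t, discount factor 1/(1+y/m)^(m*t), PV):
  t = 0.5000: CF_t = 1.350000, DF = 0.988631, PV = 1.334652
  t = 1.0000: CF_t = 1.350000, DF = 0.977391, PV = 1.319478
  t = 1.5000: CF_t = 1.350000, DF = 0.966279, PV = 1.304476
  t = 2.0000: CF_t = 101.350000, DF = 0.955293, PV = 96.818913
Price P = sum_t PV_t = 100.777519
Macaulay numerator sum_t t * PV_t:
  t * PV_t at t = 0.5000: 0.667326
  t * PV_t at t = 1.0000: 1.319478
  t * PV_t at t = 1.5000: 1.956714
  t * PV_t at t = 2.0000: 193.637827
Macaulay duration D = (sum_t t * PV_t) / P = 197.581344 / 100.777519 = 1.960570

Answer: Macaulay duration = 1.9606 years


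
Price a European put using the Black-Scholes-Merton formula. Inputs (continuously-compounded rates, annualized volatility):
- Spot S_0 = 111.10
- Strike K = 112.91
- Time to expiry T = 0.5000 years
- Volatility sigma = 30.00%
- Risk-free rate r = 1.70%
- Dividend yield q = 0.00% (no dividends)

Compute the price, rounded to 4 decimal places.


Answer: Price = 9.8540

Derivation:
d1 = (ln(S/K) + (r - q + 0.5*sigma^2) * T) / (sigma * sqrt(T)) = 0.06995481
d2 = d1 - sigma * sqrt(T) = -0.14217723
exp(-rT) = 0.99153602; exp(-qT) = 1.00000000
P = K * exp(-rT) * N(-d2) - S_0 * exp(-qT) * N(-d1)
N(-d1) = 0.47211482; N(-d2) = 0.55652999
P = 112.9100 * 0.99153602 * 0.55652999 - 111.1000 * 1.00000000 * 0.47211482 = 9.8540


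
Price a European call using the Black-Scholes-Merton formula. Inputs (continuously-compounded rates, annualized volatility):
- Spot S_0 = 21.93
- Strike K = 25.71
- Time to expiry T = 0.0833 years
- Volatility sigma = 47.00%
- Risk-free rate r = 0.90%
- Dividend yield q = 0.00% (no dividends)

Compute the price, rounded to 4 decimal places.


d1 = (ln(S/K) + (r - q + 0.5*sigma^2) * T) / (sigma * sqrt(T)) = -1.09896116
d2 = d1 - sigma * sqrt(T) = -1.23461134
exp(-rT) = 0.99925058; exp(-qT) = 1.00000000
C = S_0 * exp(-qT) * N(d1) - K * exp(-rT) * N(d2)
N(d1) = 0.13589250; N(d2) = 0.10848759
C = 21.9300 * 1.00000000 * 0.13589250 - 25.7100 * 0.99925058 * 0.10848759 = 0.1930

Answer: Price = 0.1930


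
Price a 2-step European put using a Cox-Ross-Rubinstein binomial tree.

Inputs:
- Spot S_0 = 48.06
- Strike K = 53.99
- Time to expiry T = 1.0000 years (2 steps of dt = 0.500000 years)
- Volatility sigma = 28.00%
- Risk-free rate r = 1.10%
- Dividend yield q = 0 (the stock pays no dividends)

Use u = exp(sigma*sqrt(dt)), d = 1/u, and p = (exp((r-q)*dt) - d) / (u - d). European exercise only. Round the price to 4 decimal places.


dt = T/N = 0.500000
u = exp(sigma*sqrt(dt)) = 1.218950; d = 1/u = 0.820378
p = (exp((r-q)*dt) - d) / (u - d) = 0.464501
Discount per step: exp(-r*dt) = 0.994515
Stock lattice S(k, i) with i counting down-moves:
  k=0: S(0,0) = 48.0600
  k=1: S(1,0) = 58.5827; S(1,1) = 39.4274
  k=2: S(2,0) = 71.4094; S(2,1) = 48.0600; S(2,2) = 32.3454
Terminal payoffs V(N, i) = max(K - S_T, 0):
  V(2,0) = 0.000000; V(2,1) = 5.930000; V(2,2) = 21.644645
Backward induction: V(k, i) = exp(-r*dt) * [p * V(k+1, i) + (1-p) * V(k+1, i+1)].
  V(1,0) = exp(-r*dt) * [p*0.000000 + (1-p)*5.930000] = 3.158092
  V(1,1) = exp(-r*dt) * [p*5.930000 + (1-p)*21.644645] = 14.266497
  V(0,0) = exp(-r*dt) * [p*3.158092 + (1-p)*14.266497] = 9.056684

Answer: Price = V(0,0) = 9.0567


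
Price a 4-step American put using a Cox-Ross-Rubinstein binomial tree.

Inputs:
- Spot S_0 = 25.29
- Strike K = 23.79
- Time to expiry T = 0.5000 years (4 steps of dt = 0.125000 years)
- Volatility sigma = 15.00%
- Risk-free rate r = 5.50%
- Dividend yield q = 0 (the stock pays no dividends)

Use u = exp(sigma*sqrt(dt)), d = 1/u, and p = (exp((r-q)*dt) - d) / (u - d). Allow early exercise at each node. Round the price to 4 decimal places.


dt = T/N = 0.125000
u = exp(sigma*sqrt(dt)) = 1.054464; d = 1/u = 0.948349
p = (exp((r-q)*dt) - d) / (u - d) = 0.551756
Discount per step: exp(-r*dt) = 0.993149
Stock lattice S(k, i) with i counting down-moves:
  k=0: S(0,0) = 25.2900
  k=1: S(1,0) = 26.6674; S(1,1) = 23.9837
  k=2: S(2,0) = 28.1198; S(2,1) = 25.2900; S(2,2) = 22.7449
  k=3: S(3,0) = 29.6514; S(3,1) = 26.6674; S(3,2) = 23.9837; S(3,3) = 21.5701
  k=4: S(4,0) = 31.2663; S(4,1) = 28.1198; S(4,2) = 25.2900; S(4,3) = 22.7449; S(4,4) = 20.4560
Terminal payoffs V(N, i) = max(K - S_T, 0):
  V(4,0) = 0.000000; V(4,1) = 0.000000; V(4,2) = 0.000000; V(4,3) = 1.045052; V(4,4) = 3.333984
Backward induction: V(k, i) = exp(-r*dt) * [p * V(k+1, i) + (1-p) * V(k+1, i+1)]; then take max(V_cont, immediate exercise) for American.
  V(3,0) = exp(-r*dt) * [p*0.000000 + (1-p)*0.000000] = 0.000000; exercise = 0.000000; V(3,0) = max -> 0.000000
  V(3,1) = exp(-r*dt) * [p*0.000000 + (1-p)*0.000000] = 0.000000; exercise = 0.000000; V(3,1) = max -> 0.000000
  V(3,2) = exp(-r*dt) * [p*0.000000 + (1-p)*1.045052] = 0.465229; exercise = 0.000000; V(3,2) = max -> 0.465229
  V(3,3) = exp(-r*dt) * [p*1.045052 + (1-p)*3.333984] = 2.056863; exercise = 2.219858; V(3,3) = max -> 2.219858
  V(2,0) = exp(-r*dt) * [p*0.000000 + (1-p)*0.000000] = 0.000000; exercise = 0.000000; V(2,0) = max -> 0.000000
  V(2,1) = exp(-r*dt) * [p*0.000000 + (1-p)*0.465229] = 0.207107; exercise = 0.000000; V(2,1) = max -> 0.207107
  V(2,2) = exp(-r*dt) * [p*0.465229 + (1-p)*2.219858] = 1.243155; exercise = 1.045052; V(2,2) = max -> 1.243155
  V(1,0) = exp(-r*dt) * [p*0.000000 + (1-p)*0.207107] = 0.092199; exercise = 0.000000; V(1,0) = max -> 0.092199
  V(1,1) = exp(-r*dt) * [p*0.207107 + (1-p)*1.243155] = 0.666909; exercise = 0.000000; V(1,1) = max -> 0.666909
  V(0,0) = exp(-r*dt) * [p*0.092199 + (1-p)*0.666909] = 0.347413; exercise = 0.000000; V(0,0) = max -> 0.347413

Answer: Price = V(0,0) = 0.3474


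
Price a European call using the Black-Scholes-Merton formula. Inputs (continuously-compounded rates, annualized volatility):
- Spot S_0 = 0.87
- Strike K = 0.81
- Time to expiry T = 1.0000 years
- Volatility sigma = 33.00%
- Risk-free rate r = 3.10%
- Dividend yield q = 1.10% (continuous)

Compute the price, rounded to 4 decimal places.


Answer: Price = 0.1495

Derivation:
d1 = (ln(S/K) + (r - q + 0.5*sigma^2) * T) / (sigma * sqrt(T)) = 0.44214838
d2 = d1 - sigma * sqrt(T) = 0.11214838
exp(-rT) = 0.96947557; exp(-qT) = 0.98906028
C = S_0 * exp(-qT) * N(d1) - K * exp(-rT) * N(d2)
N(d1) = 0.67080908; N(d2) = 0.54464712
C = 0.8700 * 0.98906028 * 0.67080908 - 0.8100 * 0.96947557 * 0.54464712 = 0.1495


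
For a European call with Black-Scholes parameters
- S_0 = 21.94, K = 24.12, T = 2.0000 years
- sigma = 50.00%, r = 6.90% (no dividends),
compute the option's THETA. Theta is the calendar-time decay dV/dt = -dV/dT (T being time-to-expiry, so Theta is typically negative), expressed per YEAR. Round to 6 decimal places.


d1 = 0.4147465288; d2 = -0.2923602524
phi(d1) = 0.3660644476; exp(-qT) = 1.0000000000; exp(-rT) = 0.8710986917
Theta = -S*exp(-qT)*phi(d1)*sigma/(2*sqrt(T)) - r*K*exp(-rT)*N(d2) + q*S*exp(-qT)*N(d1)
N(d1) = 0.6608362665; N(d2) = 0.3850055976; sqrt(T) = 1.4142135624
Term 1 = -21.9400 * 1.0000000000 * 0.3660644476 * 0.5000 / (2 * 1.4142135624) = -1.4197738930
Term 2 = -0.0690 * 24.1200 * 0.8710986917 * 0.3850055976 = -0.5581626854
Term 3 = 0 (no dividend yield, q = 0)
Theta = -1.4197738930 + (-0.5581626854) + (0.0000000000) = -1.977937

Answer: Theta = -1.977937


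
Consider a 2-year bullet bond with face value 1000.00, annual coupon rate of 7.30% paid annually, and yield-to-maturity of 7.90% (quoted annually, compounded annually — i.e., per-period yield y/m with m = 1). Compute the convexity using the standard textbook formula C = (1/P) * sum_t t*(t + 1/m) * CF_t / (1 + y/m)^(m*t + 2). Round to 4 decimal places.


Answer: Convexity = 4.9186

Derivation:
Coupon per period c = face * coupon_rate / m = 73.000000
Periods per year m = 1; per-period yield y/m = 0.079000
Number of cashflows N = 2
Cashflows (t years, CF_t, discount factor 1/(1+y/m)^(m*t), PV):
  t = 1.0000: CF_t = 73.000000, DF = 0.926784, PV = 67.655236
  t = 2.0000: CF_t = 1073.000000, DF = 0.858929, PV = 921.630487
Price P = sum_t PV_t = 989.285723
Convexity numerator sum_t t*(t + 1/m) * CF_t / (1+y/m)^(m*t + 2):
  t = 1.0000: term = 116.222047
  t = 2.0000: term = 4749.689216
Convexity = (1/P) * sum = 4865.911264 / 989.285723 = 4.918611


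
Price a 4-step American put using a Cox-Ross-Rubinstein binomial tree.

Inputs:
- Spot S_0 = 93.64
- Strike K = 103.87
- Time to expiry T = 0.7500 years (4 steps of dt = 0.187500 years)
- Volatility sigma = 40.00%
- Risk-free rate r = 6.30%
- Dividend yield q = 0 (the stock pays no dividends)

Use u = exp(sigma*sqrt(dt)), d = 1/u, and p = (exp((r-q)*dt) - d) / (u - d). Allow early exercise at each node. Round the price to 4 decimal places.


dt = T/N = 0.187500
u = exp(sigma*sqrt(dt)) = 1.189110; d = 1/u = 0.840965
p = (exp((r-q)*dt) - d) / (u - d) = 0.490938
Discount per step: exp(-r*dt) = 0.988257
Stock lattice S(k, i) with i counting down-moves:
  k=0: S(0,0) = 93.6400
  k=1: S(1,0) = 111.3483; S(1,1) = 78.7480
  k=2: S(2,0) = 132.4053; S(2,1) = 93.6400; S(2,2) = 66.2243
  k=3: S(3,0) = 157.4445; S(3,1) = 111.3483; S(3,2) = 78.7480; S(3,3) = 55.6923
  k=4: S(4,0) = 187.2188; S(4,1) = 132.4053; S(4,2) = 93.6400; S(4,3) = 66.2243; S(4,4) = 46.8353
Terminal payoffs V(N, i) = max(K - S_T, 0):
  V(4,0) = 0.000000; V(4,1) = 0.000000; V(4,2) = 10.230000; V(4,3) = 37.645699; V(4,4) = 57.034694
Backward induction: V(k, i) = exp(-r*dt) * [p * V(k+1, i) + (1-p) * V(k+1, i+1)]; then take max(V_cont, immediate exercise) for American.
  V(3,0) = exp(-r*dt) * [p*0.000000 + (1-p)*0.000000] = 0.000000; exercise = 0.000000; V(3,0) = max -> 0.000000
  V(3,1) = exp(-r*dt) * [p*0.000000 + (1-p)*10.230000] = 5.146553; exercise = 0.000000; V(3,1) = max -> 5.146553
  V(3,2) = exp(-r*dt) * [p*10.230000 + (1-p)*37.645699] = 23.902279; exercise = 25.122025; V(3,2) = max -> 25.122025
  V(3,3) = exp(-r*dt) * [p*37.645699 + (1-p)*57.034694] = 46.957926; exercise = 48.177672; V(3,3) = max -> 48.177672
  V(2,0) = exp(-r*dt) * [p*0.000000 + (1-p)*5.146553] = 2.589151; exercise = 0.000000; V(2,0) = max -> 2.589151
  V(2,1) = exp(-r*dt) * [p*5.146553 + (1-p)*25.122025] = 15.135465; exercise = 10.230000; V(2,1) = max -> 15.135465
  V(2,2) = exp(-r*dt) * [p*25.122025 + (1-p)*48.177672] = 36.425953; exercise = 37.645699; V(2,2) = max -> 37.645699
  V(1,0) = exp(-r*dt) * [p*2.589151 + (1-p)*15.135465] = 8.870601; exercise = 0.000000; V(1,0) = max -> 8.870601
  V(1,1) = exp(-r*dt) * [p*15.135465 + (1-p)*37.645699] = 26.282276; exercise = 25.122025; V(1,1) = max -> 26.282276
  V(0,0) = exp(-r*dt) * [p*8.870601 + (1-p)*26.282276] = 17.525975; exercise = 10.230000; V(0,0) = max -> 17.525975

Answer: Price = V(0,0) = 17.5260


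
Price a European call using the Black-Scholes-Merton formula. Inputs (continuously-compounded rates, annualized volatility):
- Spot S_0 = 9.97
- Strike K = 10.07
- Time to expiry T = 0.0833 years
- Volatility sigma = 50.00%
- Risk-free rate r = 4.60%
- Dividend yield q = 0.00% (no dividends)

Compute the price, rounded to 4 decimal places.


Answer: Price = 0.5450

Derivation:
d1 = (ln(S/K) + (r - q + 0.5*sigma^2) * T) / (sigma * sqrt(T)) = 0.02954900
d2 = d1 - sigma * sqrt(T) = -0.11475970
exp(-rT) = 0.99617553; exp(-qT) = 1.00000000
C = S_0 * exp(-qT) * N(d1) - K * exp(-rT) * N(d2)
N(d1) = 0.51178663; N(d2) = 0.45431780
C = 9.9700 * 1.00000000 * 0.51178663 - 10.0700 * 0.99617553 * 0.45431780 = 0.5450


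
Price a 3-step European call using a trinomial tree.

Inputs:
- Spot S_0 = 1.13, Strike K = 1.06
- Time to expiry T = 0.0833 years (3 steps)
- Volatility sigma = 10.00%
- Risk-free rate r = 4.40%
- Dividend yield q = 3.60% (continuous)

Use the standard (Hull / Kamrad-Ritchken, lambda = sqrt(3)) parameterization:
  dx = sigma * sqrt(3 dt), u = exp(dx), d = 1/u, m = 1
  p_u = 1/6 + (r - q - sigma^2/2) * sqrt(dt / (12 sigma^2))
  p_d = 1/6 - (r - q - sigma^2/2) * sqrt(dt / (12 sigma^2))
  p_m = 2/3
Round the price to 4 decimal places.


Answer: Price = V(0,0) = 0.0706

Derivation:
dt = T/N = 0.027767; dx = sigma*sqrt(3*dt) = 0.028862
u = exp(dx) = 1.029282; d = 1/u = 0.971551
p_u = 0.168110, p_m = 0.666667, p_d = 0.165224
Discount per step: exp(-r*dt) = 0.998779
Stock lattice S(k, j) with j the centered position index:
  k=0: S(0,+0) = 1.1300
  k=1: S(1,-1) = 1.0979; S(1,+0) = 1.1300; S(1,+1) = 1.1631
  k=2: S(2,-2) = 1.0666; S(2,-1) = 1.0979; S(2,+0) = 1.1300; S(2,+1) = 1.1631; S(2,+2) = 1.1971
  k=3: S(3,-3) = 1.0363; S(3,-2) = 1.0666; S(3,-1) = 1.0979; S(3,+0) = 1.1300; S(3,+1) = 1.1631; S(3,+2) = 1.1971; S(3,+3) = 1.2322
Terminal payoffs V(N, j) = max(S_T - K, 0):
  V(3,-3) = 0.000000; V(3,-2) = 0.006619; V(3,-1) = 0.037852; V(3,+0) = 0.070000; V(3,+1) = 0.103089; V(3,+2) = 0.137147; V(3,+3) = 0.172202
Backward induction: V(k, j) = exp(-r*dt) * [p_u * V(k+1, j+1) + p_m * V(k+1, j) + p_d * V(k+1, j-1)]
  V(2,-2) = exp(-r*dt) * [p_u*0.037852 + p_m*0.006619 + p_d*0.000000] = 0.010763
  V(2,-1) = exp(-r*dt) * [p_u*0.070000 + p_m*0.037852 + p_d*0.006619] = 0.038050
  V(2,+0) = exp(-r*dt) * [p_u*0.103089 + p_m*0.070000 + p_d*0.037852] = 0.070165
  V(2,+1) = exp(-r*dt) * [p_u*0.137147 + p_m*0.103089 + p_d*0.070000] = 0.103221
  V(2,+2) = exp(-r*dt) * [p_u*0.172202 + p_m*0.137147 + p_d*0.103089] = 0.137245
  V(1,-1) = exp(-r*dt) * [p_u*0.070165 + p_m*0.038050 + p_d*0.010763] = 0.038893
  V(1,+0) = exp(-r*dt) * [p_u*0.103221 + p_m*0.070165 + p_d*0.038050] = 0.070330
  V(1,+1) = exp(-r*dt) * [p_u*0.137245 + p_m*0.103221 + p_d*0.070165] = 0.103353
  V(0,+0) = exp(-r*dt) * [p_u*0.103353 + p_m*0.070330 + p_d*0.038893] = 0.070601


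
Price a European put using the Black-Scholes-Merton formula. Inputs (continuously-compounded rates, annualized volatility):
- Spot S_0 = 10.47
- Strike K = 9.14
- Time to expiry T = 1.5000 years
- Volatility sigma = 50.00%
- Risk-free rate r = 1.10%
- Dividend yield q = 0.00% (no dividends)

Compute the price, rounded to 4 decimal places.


Answer: Price = 1.6704

Derivation:
d1 = (ln(S/K) + (r - q + 0.5*sigma^2) * T) / (sigma * sqrt(T)) = 0.55497867
d2 = d1 - sigma * sqrt(T) = -0.05739377
exp(-rT) = 0.98363538; exp(-qT) = 1.00000000
P = K * exp(-rT) * N(-d2) - S_0 * exp(-qT) * N(-d1)
N(-d1) = 0.28945463; N(-d2) = 0.52288424
P = 9.1400 * 0.98363538 * 0.52288424 - 10.4700 * 1.00000000 * 0.28945463 = 1.6704


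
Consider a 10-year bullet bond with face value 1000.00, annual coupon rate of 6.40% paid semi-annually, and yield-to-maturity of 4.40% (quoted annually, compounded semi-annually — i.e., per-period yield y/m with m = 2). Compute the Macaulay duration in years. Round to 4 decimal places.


Coupon per period c = face * coupon_rate / m = 32.000000
Periods per year m = 2; per-period yield y/m = 0.022000
Number of cashflows N = 20
Cashflows (t years, CF_t, discount factor 1/(1+y/m)^(m*t), PV):
  t = 0.5000: CF_t = 32.000000, DF = 0.978474, PV = 31.311155
  t = 1.0000: CF_t = 32.000000, DF = 0.957411, PV = 30.637138
  t = 1.5000: CF_t = 32.000000, DF = 0.936801, PV = 29.977630
  t = 2.0000: CF_t = 32.000000, DF = 0.916635, PV = 29.332319
  t = 2.5000: CF_t = 32.000000, DF = 0.896903, PV = 28.700899
  t = 3.0000: CF_t = 32.000000, DF = 0.877596, PV = 28.083071
  t = 3.5000: CF_t = 32.000000, DF = 0.858704, PV = 27.478543
  t = 4.0000: CF_t = 32.000000, DF = 0.840220, PV = 26.887029
  t = 4.5000: CF_t = 32.000000, DF = 0.822133, PV = 26.308247
  t = 5.0000: CF_t = 32.000000, DF = 0.804435, PV = 25.741925
  t = 5.5000: CF_t = 32.000000, DF = 0.787119, PV = 25.187794
  t = 6.0000: CF_t = 32.000000, DF = 0.770175, PV = 24.645591
  t = 6.5000: CF_t = 32.000000, DF = 0.753596, PV = 24.115059
  t = 7.0000: CF_t = 32.000000, DF = 0.737373, PV = 23.595948
  t = 7.5000: CF_t = 32.000000, DF = 0.721500, PV = 23.088012
  t = 8.0000: CF_t = 32.000000, DF = 0.705969, PV = 22.591010
  t = 8.5000: CF_t = 32.000000, DF = 0.690772, PV = 22.104706
  t = 9.0000: CF_t = 32.000000, DF = 0.675902, PV = 21.628871
  t = 9.5000: CF_t = 32.000000, DF = 0.661352, PV = 21.163279
  t = 10.0000: CF_t = 1032.000000, DF = 0.647116, PV = 667.823629
Price P = sum_t PV_t = 1160.401855
Macaulay numerator sum_t t * PV_t:
  t * PV_t at t = 0.5000: 15.655577
  t * PV_t at t = 1.0000: 30.637138
  t * PV_t at t = 1.5000: 44.966445
  t * PV_t at t = 2.0000: 58.664637
  t * PV_t at t = 2.5000: 71.752247
  t * PV_t at t = 3.0000: 84.249214
  t * PV_t at t = 3.5000: 96.174902
  t * PV_t at t = 4.0000: 107.548115
  t * PV_t at t = 4.5000: 118.387113
  t * PV_t at t = 5.0000: 128.709625
  t * PV_t at t = 5.5000: 138.532864
  t * PV_t at t = 6.0000: 147.873543
  t * PV_t at t = 6.5000: 156.747885
  t * PV_t at t = 7.0000: 165.171639
  t * PV_t at t = 7.5000: 173.160091
  t * PV_t at t = 8.0000: 180.728079
  t * PV_t at t = 8.5000: 187.890004
  t * PV_t at t = 9.0000: 194.659841
  t * PV_t at t = 9.5000: 201.051151
  t * PV_t at t = 10.0000: 6678.236291
Macaulay duration D = (sum_t t * PV_t) / P = 8980.796401 / 1160.401855 = 7.739385

Answer: Macaulay duration = 7.7394 years


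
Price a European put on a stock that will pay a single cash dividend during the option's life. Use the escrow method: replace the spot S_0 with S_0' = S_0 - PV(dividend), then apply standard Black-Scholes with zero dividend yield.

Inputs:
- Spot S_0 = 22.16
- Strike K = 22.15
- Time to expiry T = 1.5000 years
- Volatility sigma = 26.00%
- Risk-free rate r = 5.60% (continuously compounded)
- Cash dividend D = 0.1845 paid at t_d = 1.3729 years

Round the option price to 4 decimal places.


Answer: Price = 1.9438

Derivation:
PV(D) = D * exp(-r * t_d) = 0.1845 * 0.92599874 = 0.17084677
S_0' = S_0 - PV(D) = 22.1600 - 0.17084677 = 21.98915323
d1 = (ln(S_0'/K) + (r + sigma^2/2)*T) / (sigma*sqrt(T)) = 0.40012038
d2 = d1 - sigma*sqrt(T) = 0.08168672
exp(-rT) = 0.91943126
N(-d1) = 0.34453393; N(-d2) = 0.46744792
P = K * exp(-rT) * N(-d2) - S_0' * N(-d1) = 22.1500 * 0.91943126 * 0.46744792 - 21.98915323 * 0.34453393 = 1.9438


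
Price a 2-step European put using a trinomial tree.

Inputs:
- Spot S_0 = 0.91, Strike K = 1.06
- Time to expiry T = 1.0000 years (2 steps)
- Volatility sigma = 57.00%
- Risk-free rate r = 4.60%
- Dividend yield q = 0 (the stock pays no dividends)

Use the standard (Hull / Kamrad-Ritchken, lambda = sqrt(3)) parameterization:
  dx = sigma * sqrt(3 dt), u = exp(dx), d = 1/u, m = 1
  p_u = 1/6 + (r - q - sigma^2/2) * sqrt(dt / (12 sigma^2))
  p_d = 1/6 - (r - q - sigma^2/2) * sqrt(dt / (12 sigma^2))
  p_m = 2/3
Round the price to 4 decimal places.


dt = T/N = 0.500000; dx = sigma*sqrt(3*dt) = 0.698105
u = exp(dx) = 2.009939; d = 1/u = 0.497527
p_u = 0.124964, p_m = 0.666667, p_d = 0.208369
Discount per step: exp(-r*dt) = 0.977262
Stock lattice S(k, j) with j the centered position index:
  k=0: S(0,+0) = 0.9100
  k=1: S(1,-1) = 0.4527; S(1,+0) = 0.9100; S(1,+1) = 1.8290
  k=2: S(2,-2) = 0.2253; S(2,-1) = 0.4527; S(2,+0) = 0.9100; S(2,+1) = 1.8290; S(2,+2) = 3.6763
Terminal payoffs V(N, j) = max(K - S_T, 0):
  V(2,-2) = 0.834744; V(2,-1) = 0.607250; V(2,+0) = 0.150000; V(2,+1) = 0.000000; V(2,+2) = 0.000000
Backward induction: V(k, j) = exp(-r*dt) * [p_u * V(k+1, j+1) + p_m * V(k+1, j) + p_d * V(k+1, j-1)]
  V(1,-1) = exp(-r*dt) * [p_u*0.150000 + p_m*0.607250 + p_d*0.834744] = 0.583927
  V(1,+0) = exp(-r*dt) * [p_u*0.000000 + p_m*0.150000 + p_d*0.607250] = 0.221381
  V(1,+1) = exp(-r*dt) * [p_u*0.000000 + p_m*0.000000 + p_d*0.150000] = 0.030545
  V(0,+0) = exp(-r*dt) * [p_u*0.030545 + p_m*0.221381 + p_d*0.583927] = 0.266868

Answer: Price = V(0,0) = 0.2669


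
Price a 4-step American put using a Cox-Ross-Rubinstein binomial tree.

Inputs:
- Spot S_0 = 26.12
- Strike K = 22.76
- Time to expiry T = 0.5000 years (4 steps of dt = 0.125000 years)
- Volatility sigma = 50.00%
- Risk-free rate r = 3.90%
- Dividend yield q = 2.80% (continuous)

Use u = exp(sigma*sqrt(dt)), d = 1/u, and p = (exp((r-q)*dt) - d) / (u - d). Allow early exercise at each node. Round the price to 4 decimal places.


Answer: Price = V(0,0) = 2.0905

Derivation:
dt = T/N = 0.125000
u = exp(sigma*sqrt(dt)) = 1.193365; d = 1/u = 0.837967
p = (exp((r-q)*dt) - d) / (u - d) = 0.459792
Discount per step: exp(-r*dt) = 0.995137
Stock lattice S(k, i) with i counting down-moves:
  k=0: S(0,0) = 26.1200
  k=1: S(1,0) = 31.1707; S(1,1) = 21.8877
  k=2: S(2,0) = 37.1980; S(2,1) = 26.1200; S(2,2) = 18.3412
  k=3: S(3,0) = 44.3908; S(3,1) = 31.1707; S(3,2) = 21.8877; S(3,3) = 15.3693
  k=4: S(4,0) = 52.9744; S(4,1) = 37.1980; S(4,2) = 26.1200; S(4,3) = 18.3412; S(4,4) = 12.8790
Terminal payoffs V(N, i) = max(K - S_T, 0):
  V(4,0) = 0.000000; V(4,1) = 0.000000; V(4,2) = 0.000000; V(4,3) = 4.418836; V(4,4) = 9.881046
Backward induction: V(k, i) = exp(-r*dt) * [p * V(k+1, i) + (1-p) * V(k+1, i+1)]; then take max(V_cont, immediate exercise) for American.
  V(3,0) = exp(-r*dt) * [p*0.000000 + (1-p)*0.000000] = 0.000000; exercise = 0.000000; V(3,0) = max -> 0.000000
  V(3,1) = exp(-r*dt) * [p*0.000000 + (1-p)*0.000000] = 0.000000; exercise = 0.000000; V(3,1) = max -> 0.000000
  V(3,2) = exp(-r*dt) * [p*0.000000 + (1-p)*4.418836] = 2.375481; exercise = 0.872305; V(3,2) = max -> 2.375481
  V(3,3) = exp(-r*dt) * [p*4.418836 + (1-p)*9.881046] = 7.333726; exercise = 7.390712; V(3,3) = max -> 7.390712
  V(2,0) = exp(-r*dt) * [p*0.000000 + (1-p)*0.000000] = 0.000000; exercise = 0.000000; V(2,0) = max -> 0.000000
  V(2,1) = exp(-r*dt) * [p*0.000000 + (1-p)*2.375481] = 1.277013; exercise = 0.000000; V(2,1) = max -> 1.277013
  V(2,2) = exp(-r*dt) * [p*2.375481 + (1-p)*7.390712] = 5.060021; exercise = 4.418836; V(2,2) = max -> 5.060021
  V(1,0) = exp(-r*dt) * [p*0.000000 + (1-p)*1.277013] = 0.686498; exercise = 0.000000; V(1,0) = max -> 0.686498
  V(1,1) = exp(-r*dt) * [p*1.277013 + (1-p)*5.060021] = 3.304475; exercise = 0.872305; V(1,1) = max -> 3.304475
  V(0,0) = exp(-r*dt) * [p*0.686498 + (1-p)*3.304475] = 2.090533; exercise = 0.000000; V(0,0) = max -> 2.090533


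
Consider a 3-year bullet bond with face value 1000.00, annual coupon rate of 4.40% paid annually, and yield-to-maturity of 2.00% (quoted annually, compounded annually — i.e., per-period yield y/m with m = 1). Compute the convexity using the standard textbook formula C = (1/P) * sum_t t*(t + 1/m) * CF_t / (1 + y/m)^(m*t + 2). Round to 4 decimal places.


Coupon per period c = face * coupon_rate / m = 44.000000
Periods per year m = 1; per-period yield y/m = 0.020000
Number of cashflows N = 3
Cashflows (t years, CF_t, discount factor 1/(1+y/m)^(m*t), PV):
  t = 1.0000: CF_t = 44.000000, DF = 0.980392, PV = 43.137255
  t = 2.0000: CF_t = 44.000000, DF = 0.961169, PV = 42.291426
  t = 3.0000: CF_t = 1044.000000, DF = 0.942322, PV = 983.784517
Price P = sum_t PV_t = 1069.213199
Convexity numerator sum_t t*(t + 1/m) * CF_t / (1+y/m)^(m*t + 2):
  t = 1.0000: term = 82.924365
  t = 2.0000: term = 243.895192
  t = 3.0000: term = 11346.995586
Convexity = (1/P) * sum = 11673.815143 / 1069.213199 = 10.918136

Answer: Convexity = 10.9181


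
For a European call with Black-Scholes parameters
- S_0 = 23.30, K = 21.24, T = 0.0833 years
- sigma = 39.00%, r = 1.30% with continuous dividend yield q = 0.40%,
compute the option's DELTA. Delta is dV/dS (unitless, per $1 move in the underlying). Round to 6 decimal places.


Answer: Delta = 0.811736

Derivation:
d1 = 0.8853157026; d2 = 0.7727549190
phi(d1) = 0.2695960693; exp(-qT) = 0.9996668555; exp(-rT) = 0.9989176861
N(d1) = 0.8120068084
Delta = exp(-qT) * N(d1) = 0.9996668555 * 0.8120068084 = 0.811736


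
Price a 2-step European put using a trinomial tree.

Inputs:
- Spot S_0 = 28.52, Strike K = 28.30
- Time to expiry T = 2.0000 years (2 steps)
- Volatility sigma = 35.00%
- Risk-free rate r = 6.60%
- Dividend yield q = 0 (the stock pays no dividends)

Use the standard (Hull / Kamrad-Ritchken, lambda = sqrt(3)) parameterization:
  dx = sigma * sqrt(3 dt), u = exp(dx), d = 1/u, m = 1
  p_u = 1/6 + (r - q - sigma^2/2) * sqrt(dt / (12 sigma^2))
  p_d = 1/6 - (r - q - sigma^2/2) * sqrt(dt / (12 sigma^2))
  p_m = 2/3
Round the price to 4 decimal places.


dt = T/N = 1.000000; dx = sigma*sqrt(3*dt) = 0.606218
u = exp(dx) = 1.833484; d = 1/u = 0.545410
p_u = 0.170584, p_m = 0.666667, p_d = 0.162749
Discount per step: exp(-r*dt) = 0.936131
Stock lattice S(k, j) with j the centered position index:
  k=0: S(0,+0) = 28.5200
  k=1: S(1,-1) = 15.5551; S(1,+0) = 28.5200; S(1,+1) = 52.2910
  k=2: S(2,-2) = 8.4839; S(2,-1) = 15.5551; S(2,+0) = 28.5200; S(2,+1) = 52.2910; S(2,+2) = 95.8746
Terminal payoffs V(N, j) = max(K - S_T, 0):
  V(2,-2) = 19.816102; V(2,-1) = 12.744912; V(2,+0) = 0.000000; V(2,+1) = 0.000000; V(2,+2) = 0.000000
Backward induction: V(k, j) = exp(-r*dt) * [p_u * V(k+1, j+1) + p_m * V(k+1, j) + p_d * V(k+1, j-1)]
  V(1,-1) = exp(-r*dt) * [p_u*0.000000 + p_m*12.744912 + p_d*19.816102] = 10.973005
  V(1,+0) = exp(-r*dt) * [p_u*0.000000 + p_m*0.000000 + p_d*12.744912] = 1.941742
  V(1,+1) = exp(-r*dt) * [p_u*0.000000 + p_m*0.000000 + p_d*0.000000] = 0.000000
  V(0,+0) = exp(-r*dt) * [p_u*0.000000 + p_m*1.941742 + p_d*10.973005] = 2.883601

Answer: Price = V(0,0) = 2.8836


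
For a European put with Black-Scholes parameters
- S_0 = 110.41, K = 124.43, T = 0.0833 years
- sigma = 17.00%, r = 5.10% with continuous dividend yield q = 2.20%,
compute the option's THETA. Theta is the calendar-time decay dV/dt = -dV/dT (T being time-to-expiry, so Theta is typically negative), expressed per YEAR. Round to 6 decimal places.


d1 = -2.3626478357; d2 = -2.4117127927
phi(d1) = 0.0244777453; exp(-qT) = 0.9981690782; exp(-rT) = 0.9957607113
Theta = -S*exp(-qT)*phi(d1)*sigma/(2*sqrt(T)) + r*K*exp(-rT)*N(-d2) - q*S*exp(-qT)*N(-d1)
N(-d1) = 0.9909275486; N(-d2) = 0.9920611082; sqrt(T) = 0.2886173938
Term 1 = -110.4100 * 0.9981690782 * 0.0244777453 * 0.1700 / (2 * 0.2886173938) = -0.7944752243
Term 2 = 0.0510 * 124.4300 * 0.9957607113 * 0.9920611082 = 6.2688616929
Term 3 = -0.0220 * 110.4100 * 0.9981690782 * 0.9909275486 = -2.4025758368
Theta = -0.7944752243 + (6.2688616929) + (-2.4025758368) = 3.071811

Answer: Theta = 3.071811


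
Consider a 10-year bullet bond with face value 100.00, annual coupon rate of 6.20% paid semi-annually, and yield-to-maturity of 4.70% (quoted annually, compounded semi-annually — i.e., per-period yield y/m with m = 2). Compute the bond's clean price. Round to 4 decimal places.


Answer: Price = 111.8593

Derivation:
Coupon per period c = face * coupon_rate / m = 3.100000
Periods per year m = 2; per-period yield y/m = 0.023500
Number of cashflows N = 20
Cashflows (t years, CF_t, discount factor 1/(1+y/m)^(m*t), PV):
  t = 0.5000: CF_t = 3.100000, DF = 0.977040, PV = 3.028823
  t = 1.0000: CF_t = 3.100000, DF = 0.954606, PV = 2.959280
  t = 1.5000: CF_t = 3.100000, DF = 0.932688, PV = 2.891333
  t = 2.0000: CF_t = 3.100000, DF = 0.911273, PV = 2.824947
  t = 2.5000: CF_t = 3.100000, DF = 0.890350, PV = 2.760085
  t = 3.0000: CF_t = 3.100000, DF = 0.869907, PV = 2.696712
  t = 3.5000: CF_t = 3.100000, DF = 0.849934, PV = 2.634795
  t = 4.0000: CF_t = 3.100000, DF = 0.830419, PV = 2.574299
  t = 4.5000: CF_t = 3.100000, DF = 0.811352, PV = 2.515192
  t = 5.0000: CF_t = 3.100000, DF = 0.792723, PV = 2.457442
  t = 5.5000: CF_t = 3.100000, DF = 0.774522, PV = 2.401018
  t = 6.0000: CF_t = 3.100000, DF = 0.756739, PV = 2.345889
  t = 6.5000: CF_t = 3.100000, DF = 0.739363, PV = 2.292027
  t = 7.0000: CF_t = 3.100000, DF = 0.722387, PV = 2.239401
  t = 7.5000: CF_t = 3.100000, DF = 0.705801, PV = 2.187983
  t = 8.0000: CF_t = 3.100000, DF = 0.689596, PV = 2.137746
  t = 8.5000: CF_t = 3.100000, DF = 0.673762, PV = 2.088663
  t = 9.0000: CF_t = 3.100000, DF = 0.658292, PV = 2.040706
  t = 9.5000: CF_t = 3.100000, DF = 0.643178, PV = 1.993851
  t = 10.0000: CF_t = 103.100000, DF = 0.628410, PV = 64.789067
Price P = sum_t PV_t = 111.859257


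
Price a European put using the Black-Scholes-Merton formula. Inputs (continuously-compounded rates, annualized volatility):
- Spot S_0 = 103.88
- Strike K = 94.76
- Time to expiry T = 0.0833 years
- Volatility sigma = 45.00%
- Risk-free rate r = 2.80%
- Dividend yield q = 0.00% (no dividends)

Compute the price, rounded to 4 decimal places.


Answer: Price = 1.7589

Derivation:
d1 = (ln(S/K) + (r - q + 0.5*sigma^2) * T) / (sigma * sqrt(T)) = 0.79040075
d2 = d1 - sigma * sqrt(T) = 0.66052293
exp(-rT) = 0.99767032; exp(-qT) = 1.00000000
P = K * exp(-rT) * N(-d2) - S_0 * exp(-qT) * N(-d1)
N(-d1) = 0.21464688; N(-d2) = 0.25445916
P = 94.7600 * 0.99767032 * 0.25445916 - 103.8800 * 1.00000000 * 0.21464688 = 1.7589


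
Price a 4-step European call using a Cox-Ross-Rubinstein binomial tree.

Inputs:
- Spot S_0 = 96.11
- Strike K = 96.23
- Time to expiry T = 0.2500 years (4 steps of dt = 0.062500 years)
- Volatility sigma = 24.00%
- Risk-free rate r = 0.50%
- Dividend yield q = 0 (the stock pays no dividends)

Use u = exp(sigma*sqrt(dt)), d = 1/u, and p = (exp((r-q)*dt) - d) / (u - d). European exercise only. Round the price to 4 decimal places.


dt = T/N = 0.062500
u = exp(sigma*sqrt(dt)) = 1.061837; d = 1/u = 0.941765
p = (exp((r-q)*dt) - d) / (u - d) = 0.487608
Discount per step: exp(-r*dt) = 0.999688
Stock lattice S(k, i) with i counting down-moves:
  k=0: S(0,0) = 96.1100
  k=1: S(1,0) = 102.0531; S(1,1) = 90.5130
  k=2: S(2,0) = 108.3637; S(2,1) = 96.1100; S(2,2) = 85.2419
  k=3: S(3,0) = 115.0646; S(3,1) = 102.0531; S(3,2) = 90.5130; S(3,3) = 80.2778
  k=4: S(4,0) = 122.1798; S(4,1) = 108.3637; S(4,2) = 96.1100; S(4,3) = 85.2419; S(4,4) = 75.6028
Terminal payoffs V(N, i) = max(S_T - K, 0):
  V(4,0) = 25.949756; V(4,1) = 12.133722; V(4,2) = 0.000000; V(4,3) = 0.000000; V(4,4) = 0.000000
Backward induction: V(k, i) = exp(-r*dt) * [p * V(k+1, i) + (1-p) * V(k+1, i+1)].
  V(3,0) = exp(-r*dt) * [p*25.949756 + (1-p)*12.133722] = 18.864628
  V(3,1) = exp(-r*dt) * [p*12.133722 + (1-p)*0.000000] = 5.914646
  V(3,2) = exp(-r*dt) * [p*0.000000 + (1-p)*0.000000] = 0.000000
  V(3,3) = exp(-r*dt) * [p*0.000000 + (1-p)*0.000000] = 0.000000
  V(2,0) = exp(-r*dt) * [p*18.864628 + (1-p)*5.914646] = 12.225333
  V(2,1) = exp(-r*dt) * [p*5.914646 + (1-p)*0.000000] = 2.883124
  V(2,2) = exp(-r*dt) * [p*0.000000 + (1-p)*0.000000] = 0.000000
  V(1,0) = exp(-r*dt) * [p*12.225333 + (1-p)*2.883124] = 7.436131
  V(1,1) = exp(-r*dt) * [p*2.883124 + (1-p)*0.000000] = 1.405394
  V(0,0) = exp(-r*dt) * [p*7.436131 + (1-p)*1.405394] = 4.344669

Answer: Price = V(0,0) = 4.3447
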